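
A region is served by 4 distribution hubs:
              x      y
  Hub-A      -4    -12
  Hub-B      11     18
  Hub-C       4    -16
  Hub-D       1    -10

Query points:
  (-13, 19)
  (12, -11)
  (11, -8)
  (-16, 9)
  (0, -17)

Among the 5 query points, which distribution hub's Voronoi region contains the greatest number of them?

Hub-C

(-13, 19) — d² to each: Hub-A:1042, Hub-B:577, Hub-C:1514, Hub-D:1037 → nearest is Hub-B
(12, -11) — d² to each: Hub-A:257, Hub-B:842, Hub-C:89, Hub-D:122 → nearest is Hub-C
(11, -8) — d² to each: Hub-A:241, Hub-B:676, Hub-C:113, Hub-D:104 → nearest is Hub-D
(-16, 9) — d² to each: Hub-A:585, Hub-B:810, Hub-C:1025, Hub-D:650 → nearest is Hub-A
(0, -17) — d² to each: Hub-A:41, Hub-B:1346, Hub-C:17, Hub-D:50 → nearest is Hub-C
Tally — Hub-A:1, Hub-B:1, Hub-C:2, Hub-D:1. Hub-C captures the most (2).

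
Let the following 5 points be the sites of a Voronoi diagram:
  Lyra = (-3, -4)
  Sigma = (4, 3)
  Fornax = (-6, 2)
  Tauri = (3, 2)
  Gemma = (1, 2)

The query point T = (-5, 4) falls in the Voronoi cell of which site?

Since √ is increasing, it suffices to compare squared distances:
d²(T, Lyra) = 4 + 64 = 68
d²(T, Sigma) = 81 + 1 = 82
d²(T, Fornax) = 1 + 4 = 5
d²(T, Tauri) = 64 + 4 = 68
d²(T, Gemma) = 36 + 4 = 40
The smallest is to Fornax, so T lies in the Voronoi region of Fornax.

Fornax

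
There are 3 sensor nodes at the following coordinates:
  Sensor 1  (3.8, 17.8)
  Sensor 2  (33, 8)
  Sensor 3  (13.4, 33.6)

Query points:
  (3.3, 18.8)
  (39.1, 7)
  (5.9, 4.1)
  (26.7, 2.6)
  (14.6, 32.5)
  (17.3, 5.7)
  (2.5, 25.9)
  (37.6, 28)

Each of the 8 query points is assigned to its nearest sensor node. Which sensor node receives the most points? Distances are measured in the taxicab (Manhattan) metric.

(3.3, 18.8) — d to each: Sensor 1:1.5, Sensor 2:40.5, Sensor 3:24.9 → nearest is Sensor 1
(39.1, 7) — d to each: Sensor 1:46.1, Sensor 2:7.1, Sensor 3:52.3 → nearest is Sensor 2
(5.9, 4.1) — d to each: Sensor 1:15.8, Sensor 2:31, Sensor 3:37 → nearest is Sensor 1
(26.7, 2.6) — d to each: Sensor 1:38.1, Sensor 2:11.7, Sensor 3:44.3 → nearest is Sensor 2
(14.6, 32.5) — d to each: Sensor 1:25.5, Sensor 2:42.9, Sensor 3:2.3 → nearest is Sensor 3
(17.3, 5.7) — d to each: Sensor 1:25.6, Sensor 2:18, Sensor 3:31.8 → nearest is Sensor 2
(2.5, 25.9) — d to each: Sensor 1:9.4, Sensor 2:48.4, Sensor 3:18.6 → nearest is Sensor 1
(37.6, 28) — d to each: Sensor 1:44, Sensor 2:24.6, Sensor 3:29.8 → nearest is Sensor 2
Tally — Sensor 1:3, Sensor 2:4, Sensor 3:1. Sensor 2 captures the most (4).

Sensor 2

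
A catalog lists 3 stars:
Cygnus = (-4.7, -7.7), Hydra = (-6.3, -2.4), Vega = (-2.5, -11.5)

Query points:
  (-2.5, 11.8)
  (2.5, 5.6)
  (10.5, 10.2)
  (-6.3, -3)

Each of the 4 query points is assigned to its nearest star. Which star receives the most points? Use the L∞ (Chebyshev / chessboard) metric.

(-2.5, 11.8) — d to each: Cygnus:19.5, Hydra:14.2, Vega:23.3 → nearest is Hydra
(2.5, 5.6) — d to each: Cygnus:13.3, Hydra:8.8, Vega:17.1 → nearest is Hydra
(10.5, 10.2) — d to each: Cygnus:17.9, Hydra:16.8, Vega:21.7 → nearest is Hydra
(-6.3, -3) — d to each: Cygnus:4.7, Hydra:0.6, Vega:8.5 → nearest is Hydra
Tally — Hydra:4. Hydra captures the most (4).

Hydra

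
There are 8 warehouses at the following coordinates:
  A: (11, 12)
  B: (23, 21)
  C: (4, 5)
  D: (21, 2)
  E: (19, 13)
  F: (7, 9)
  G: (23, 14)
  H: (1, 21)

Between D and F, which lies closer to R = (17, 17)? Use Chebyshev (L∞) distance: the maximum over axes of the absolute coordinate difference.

d(R,D) = max(4, 15) = 15
d(R,F) = max(10, 8) = 10
15 > 10, so F is closer.

F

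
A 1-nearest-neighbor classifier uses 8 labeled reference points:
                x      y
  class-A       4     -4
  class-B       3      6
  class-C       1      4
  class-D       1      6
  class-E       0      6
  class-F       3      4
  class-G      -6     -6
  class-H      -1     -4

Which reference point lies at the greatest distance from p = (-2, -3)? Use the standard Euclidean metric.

class-B

Since √ is increasing, it suffices to compare squared distances:
d²(p, class-A) = (-2−4)² + (-3−(-4))² = 36 + 1 = 37
d²(p, class-B) = (-2−3)² + (-3−6)² = 25 + 81 = 106
d²(p, class-C) = (-2−1)² + (-3−4)² = 9 + 49 = 58
d²(p, class-D) = (-2−1)² + (-3−6)² = 9 + 81 = 90
d²(p, class-E) = (-2−0)² + (-3−6)² = 4 + 81 = 85
d²(p, class-F) = (-2−3)² + (-3−4)² = 25 + 49 = 74
d²(p, class-G) = (-2−(-6))² + (-3−(-6))² = 16 + 9 = 25
d²(p, class-H) = (-2−(-1))² + (-3−(-4))² = 1 + 1 = 2
The largest is to class-B.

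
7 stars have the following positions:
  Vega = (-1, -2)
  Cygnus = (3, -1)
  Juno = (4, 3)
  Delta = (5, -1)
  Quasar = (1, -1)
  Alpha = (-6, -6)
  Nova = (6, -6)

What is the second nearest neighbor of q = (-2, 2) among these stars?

Quasar

Compare squared distances (the ordering matches that of the actual distances):
d²(q, Vega) = (-2−(-1))² + (2−(-2))² = 1 + 16 = 17
d²(q, Cygnus) = (-2−3)² + (2−(-1))² = 25 + 9 = 34
d²(q, Juno) = (-2−4)² + (2−3)² = 36 + 1 = 37
d²(q, Delta) = (-2−5)² + (2−(-1))² = 49 + 9 = 58
d²(q, Quasar) = (-2−1)² + (2−(-1))² = 9 + 9 = 18
d²(q, Alpha) = (-2−(-6))² + (2−(-6))² = 16 + 64 = 80
d²(q, Nova) = (-2−6)² + (2−(-6))² = 64 + 64 = 128
Sorted ascending: Vega, Quasar, Cygnus, … — the second-nearest is Quasar.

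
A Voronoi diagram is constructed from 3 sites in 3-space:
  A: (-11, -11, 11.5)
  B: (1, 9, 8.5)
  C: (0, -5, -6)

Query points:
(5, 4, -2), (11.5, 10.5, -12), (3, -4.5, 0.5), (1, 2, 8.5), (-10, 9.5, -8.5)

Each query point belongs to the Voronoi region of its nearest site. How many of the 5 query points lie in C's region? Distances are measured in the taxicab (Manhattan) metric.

3

(5, 4, -2) — d to each: A:44.5, B:19.5, C:18 → nearest is C
(11.5, 10.5, -12) — d to each: A:67.5, B:32.5, C:33 → nearest is B
(3, -4.5, 0.5) — d to each: A:31.5, B:23.5, C:10 → nearest is C
(1, 2, 8.5) — d to each: A:28, B:7, C:22.5 → nearest is B
(-10, 9.5, -8.5) — d to each: A:41.5, B:28.5, C:27 → nearest is C
3 of the 5 points have C as nearest.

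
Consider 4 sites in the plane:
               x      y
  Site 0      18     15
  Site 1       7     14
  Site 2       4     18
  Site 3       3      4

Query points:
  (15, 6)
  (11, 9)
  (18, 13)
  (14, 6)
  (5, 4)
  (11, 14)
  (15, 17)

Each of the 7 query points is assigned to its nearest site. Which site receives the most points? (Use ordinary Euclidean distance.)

(15, 6) — d² to each: Site 0:90, Site 1:128, Site 2:265, Site 3:148 → nearest is Site 0
(11, 9) — d² to each: Site 0:85, Site 1:41, Site 2:130, Site 3:89 → nearest is Site 1
(18, 13) — d² to each: Site 0:4, Site 1:122, Site 2:221, Site 3:306 → nearest is Site 0
(14, 6) — d² to each: Site 0:97, Site 1:113, Site 2:244, Site 3:125 → nearest is Site 0
(5, 4) — d² to each: Site 0:290, Site 1:104, Site 2:197, Site 3:4 → nearest is Site 3
(11, 14) — d² to each: Site 0:50, Site 1:16, Site 2:65, Site 3:164 → nearest is Site 1
(15, 17) — d² to each: Site 0:13, Site 1:73, Site 2:122, Site 3:313 → nearest is Site 0
Tally — Site 0:4, Site 1:2, Site 3:1. Site 0 captures the most (4).

Site 0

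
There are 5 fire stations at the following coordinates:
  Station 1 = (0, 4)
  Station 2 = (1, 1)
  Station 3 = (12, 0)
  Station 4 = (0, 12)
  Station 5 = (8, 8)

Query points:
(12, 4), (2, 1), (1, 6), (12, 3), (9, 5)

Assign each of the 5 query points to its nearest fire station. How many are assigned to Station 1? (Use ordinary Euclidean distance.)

(12, 4) — d² to each: Station 1:144, Station 2:130, Station 3:16, Station 4:208, Station 5:32 → nearest is Station 3
(2, 1) — d² to each: Station 1:13, Station 2:1, Station 3:101, Station 4:125, Station 5:85 → nearest is Station 2
(1, 6) — d² to each: Station 1:5, Station 2:25, Station 3:157, Station 4:37, Station 5:53 → nearest is Station 1
(12, 3) — d² to each: Station 1:145, Station 2:125, Station 3:9, Station 4:225, Station 5:41 → nearest is Station 3
(9, 5) — d² to each: Station 1:82, Station 2:80, Station 3:34, Station 4:130, Station 5:10 → nearest is Station 5
1 of the 5 points has Station 1 as nearest.

1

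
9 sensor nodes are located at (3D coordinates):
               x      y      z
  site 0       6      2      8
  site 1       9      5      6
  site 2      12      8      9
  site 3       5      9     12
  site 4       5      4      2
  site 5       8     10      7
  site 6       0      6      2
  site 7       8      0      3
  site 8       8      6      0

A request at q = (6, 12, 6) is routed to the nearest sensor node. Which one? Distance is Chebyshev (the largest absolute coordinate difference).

d(q, site 0) = max(0, 10, 2) = 10
d(q, site 1) = max(3, 7, 0) = 7
d(q, site 2) = max(6, 4, 3) = 6
d(q, site 3) = max(1, 3, 6) = 6
d(q, site 4) = max(1, 8, 4) = 8
d(q, site 5) = max(2, 2, 1) = 2
d(q, site 6) = max(6, 6, 4) = 6
d(q, site 7) = max(2, 12, 3) = 12
d(q, site 8) = max(2, 6, 6) = 6
The smallest is to site 5, so q lies in the Voronoi region of site 5.

site 5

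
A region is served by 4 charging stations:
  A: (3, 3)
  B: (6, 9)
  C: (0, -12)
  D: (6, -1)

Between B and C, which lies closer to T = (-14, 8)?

B

Compare squared distances:
|TB|² = (-14−6)² + (8−9)² = 400 + 1 = 401
|TC|² = (-14−0)² + (8−(-12))² = 196 + 400 = 596
401 < 596, so B is closer.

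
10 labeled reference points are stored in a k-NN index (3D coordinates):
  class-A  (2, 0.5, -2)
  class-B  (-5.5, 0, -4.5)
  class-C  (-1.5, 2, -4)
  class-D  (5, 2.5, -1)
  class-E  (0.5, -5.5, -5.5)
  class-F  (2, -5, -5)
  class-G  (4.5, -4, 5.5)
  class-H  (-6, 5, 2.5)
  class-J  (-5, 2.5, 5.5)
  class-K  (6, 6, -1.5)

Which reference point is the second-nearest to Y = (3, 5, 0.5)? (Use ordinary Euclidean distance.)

class-K

Since √ is increasing, it suffices to compare squared distances:
d²(Y, class-A) = 1 + 20.25 + 6.25 = 27.5
d²(Y, class-B) = 72.25 + 25 + 25 = 122.25
d²(Y, class-C) = 20.25 + 9 + 20.25 = 49.5
d²(Y, class-D) = 4 + 6.25 + 2.25 = 12.5
d²(Y, class-E) = 6.25 + 110.25 + 36 = 152.5
d²(Y, class-F) = 1 + 100 + 30.25 = 131.25
d²(Y, class-G) = 2.25 + 81 + 25 = 108.25
d²(Y, class-H) = 81 + 0 + 4 = 85
d²(Y, class-J) = 64 + 6.25 + 25 = 95.25
d²(Y, class-K) = 9 + 1 + 4 = 14
Sorted ascending: class-D, class-K, class-A, … — the second-nearest is class-K.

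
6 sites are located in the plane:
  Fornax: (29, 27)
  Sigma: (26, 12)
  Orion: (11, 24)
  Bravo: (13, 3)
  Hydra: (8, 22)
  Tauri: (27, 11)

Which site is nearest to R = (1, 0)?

Bravo

Compare squared distances (the ordering matches that of the actual distances):
d²(R, Fornax) = (1−29)² + (0−27)² = 784 + 729 = 1513
d²(R, Sigma) = (1−26)² + (0−12)² = 625 + 144 = 769
d²(R, Orion) = (1−11)² + (0−24)² = 100 + 576 = 676
d²(R, Bravo) = (1−13)² + (0−3)² = 144 + 9 = 153
d²(R, Hydra) = (1−8)² + (0−22)² = 49 + 484 = 533
d²(R, Tauri) = (1−27)² + (0−11)² = 676 + 121 = 797
Minimum is at Bravo.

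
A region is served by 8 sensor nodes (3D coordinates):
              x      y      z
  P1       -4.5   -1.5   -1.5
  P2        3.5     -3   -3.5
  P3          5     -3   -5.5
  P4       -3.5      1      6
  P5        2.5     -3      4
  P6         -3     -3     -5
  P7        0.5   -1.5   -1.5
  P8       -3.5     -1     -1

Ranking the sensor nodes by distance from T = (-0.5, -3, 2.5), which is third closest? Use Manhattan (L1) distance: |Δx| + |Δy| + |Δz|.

d(T,P1) = 4 + 1.5 + 4 = 9.5
d(T,P2) = 4 + 0 + 6 = 10
d(T,P3) = 5.5 + 0 + 8 = 13.5
d(T,P4) = 3 + 4 + 3.5 = 10.5
d(T,P5) = 3 + 0 + 1.5 = 4.5
d(T,P6) = 2.5 + 0 + 7.5 = 10
d(T,P7) = 1 + 1.5 + 4 = 6.5
d(T,P8) = 3 + 2 + 3.5 = 8.5
Sorted ascending: P5, P7, P8, P1, … — the third-nearest is P8.

P8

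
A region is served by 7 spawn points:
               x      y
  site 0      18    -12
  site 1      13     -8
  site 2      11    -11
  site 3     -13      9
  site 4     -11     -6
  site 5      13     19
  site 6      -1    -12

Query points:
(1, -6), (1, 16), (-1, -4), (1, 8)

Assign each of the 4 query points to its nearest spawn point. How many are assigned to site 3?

(1, -6) — d² to each: site 0:325, site 1:148, site 2:125, site 3:421, site 4:144, site 5:769, site 6:40 → nearest is site 6
(1, 16) — d² to each: site 0:1073, site 1:720, site 2:829, site 3:245, site 4:628, site 5:153, site 6:788 → nearest is site 5
(-1, -4) — d² to each: site 0:425, site 1:212, site 2:193, site 3:313, site 4:104, site 5:725, site 6:64 → nearest is site 6
(1, 8) — d² to each: site 0:689, site 1:400, site 2:461, site 3:197, site 4:340, site 5:265, site 6:404 → nearest is site 3
1 of the 4 points has site 3 as nearest.

1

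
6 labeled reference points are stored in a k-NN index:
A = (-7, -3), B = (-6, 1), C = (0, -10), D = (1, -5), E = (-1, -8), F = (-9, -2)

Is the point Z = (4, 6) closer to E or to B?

Compare squared distances:
|ZE|² = (4−(-1))² + (6−(-8))² = 25 + 196 = 221
|ZB|² = (4−(-6))² + (6−1)² = 100 + 25 = 125
221 > 125, so B is closer.

B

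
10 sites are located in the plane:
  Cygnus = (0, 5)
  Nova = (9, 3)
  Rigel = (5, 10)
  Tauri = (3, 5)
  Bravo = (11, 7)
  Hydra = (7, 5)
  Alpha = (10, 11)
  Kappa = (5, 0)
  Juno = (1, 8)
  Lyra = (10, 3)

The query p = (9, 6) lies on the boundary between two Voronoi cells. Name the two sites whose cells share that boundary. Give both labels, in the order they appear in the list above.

Squared distances from p to each site:
d²(p, Cygnus) = (9−0)² + (6−5)² = 81 + 1 = 82
d²(p, Nova) = (9−9)² + (6−3)² = 0 + 9 = 9
d²(p, Rigel) = (9−5)² + (6−10)² = 16 + 16 = 32
d²(p, Tauri) = (9−3)² + (6−5)² = 36 + 1 = 37
d²(p, Bravo) = (9−11)² + (6−7)² = 4 + 1 = 5
d²(p, Hydra) = (9−7)² + (6−5)² = 4 + 1 = 5
d²(p, Alpha) = (9−10)² + (6−11)² = 1 + 25 = 26
d²(p, Kappa) = (9−5)² + (6−0)² = 16 + 36 = 52
d²(p, Juno) = (9−1)² + (6−8)² = 64 + 4 = 68
d²(p, Lyra) = (9−10)² + (6−3)² = 1 + 9 = 10
p is equidistant from Bravo and Hydra (both at squared distance 5), and every other site is strictly farther — so p lies on the Bravo–Hydra Voronoi edge.

Bravo and Hydra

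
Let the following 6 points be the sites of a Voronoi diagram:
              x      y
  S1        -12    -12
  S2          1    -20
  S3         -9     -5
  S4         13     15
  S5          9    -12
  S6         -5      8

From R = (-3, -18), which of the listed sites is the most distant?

S4

Since √ is increasing, it suffices to compare squared distances:
|RS1|² = 81 + 36 = 117
|RS2|² = 16 + 4 = 20
|RS3|² = 36 + 169 = 205
|RS4|² = 256 + 1089 = 1345
|RS5|² = 144 + 36 = 180
|RS6|² = 4 + 676 = 680
The largest is to S4.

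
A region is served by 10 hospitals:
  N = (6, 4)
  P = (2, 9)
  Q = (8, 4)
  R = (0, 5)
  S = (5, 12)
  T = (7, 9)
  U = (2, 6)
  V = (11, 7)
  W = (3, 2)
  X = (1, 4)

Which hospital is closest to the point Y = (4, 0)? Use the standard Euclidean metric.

W

Since √ is increasing, it suffices to compare squared distances:
|YN|² = 4 + 16 = 20
|YP|² = 4 + 81 = 85
|YQ|² = 16 + 16 = 32
|YR|² = 16 + 25 = 41
|YS|² = 1 + 144 = 145
|YT|² = 9 + 81 = 90
|YU|² = 4 + 36 = 40
|YV|² = 49 + 49 = 98
|YW|² = 1 + 4 = 5
|YX|² = 9 + 16 = 25
The smallest is to W, so Y lies in the Voronoi region of W.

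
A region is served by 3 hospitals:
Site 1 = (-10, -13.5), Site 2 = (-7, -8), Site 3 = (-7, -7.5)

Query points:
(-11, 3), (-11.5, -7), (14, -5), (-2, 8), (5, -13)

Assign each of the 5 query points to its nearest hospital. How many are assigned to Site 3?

(-11, 3) — d² to each: Site 1:273.25, Site 2:137, Site 3:126.25 → nearest is Site 3
(-11.5, -7) — d² to each: Site 1:44.5, Site 2:21.25, Site 3:20.5 → nearest is Site 3
(14, -5) — d² to each: Site 1:648.25, Site 2:450, Site 3:447.25 → nearest is Site 3
(-2, 8) — d² to each: Site 1:526.25, Site 2:281, Site 3:265.25 → nearest is Site 3
(5, -13) — d² to each: Site 1:225.25, Site 2:169, Site 3:174.25 → nearest is Site 2
4 of the 5 points have Site 3 as nearest.

4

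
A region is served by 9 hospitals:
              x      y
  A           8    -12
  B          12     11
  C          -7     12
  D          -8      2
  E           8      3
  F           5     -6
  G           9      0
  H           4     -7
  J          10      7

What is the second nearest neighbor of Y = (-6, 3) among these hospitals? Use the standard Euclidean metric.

C

Squared Euclidean distances:
|YA|² = 196 + 225 = 421
|YB|² = 324 + 64 = 388
|YC|² = 1 + 81 = 82
|YD|² = 4 + 1 = 5
|YE|² = 196 + 0 = 196
|YF|² = 121 + 81 = 202
|YG|² = 225 + 9 = 234
|YH|² = 100 + 100 = 200
|YJ|² = 256 + 16 = 272
Sorted ascending: D, C, E, … — the second-nearest is C.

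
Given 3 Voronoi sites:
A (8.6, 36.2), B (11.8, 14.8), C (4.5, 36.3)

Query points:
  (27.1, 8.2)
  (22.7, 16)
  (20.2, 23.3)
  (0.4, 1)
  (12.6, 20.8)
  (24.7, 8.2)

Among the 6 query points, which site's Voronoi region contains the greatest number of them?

(27.1, 8.2) — d² to each: A:1126.25, B:277.65, C:1300.37 → nearest is B
(22.7, 16) — d² to each: A:606.85, B:120.25, C:743.33 → nearest is B
(20.2, 23.3) — d² to each: A:300.97, B:142.81, C:415.49 → nearest is B
(0.4, 1) — d² to each: A:1306.28, B:320.4, C:1262.9 → nearest is B
(12.6, 20.8) — d² to each: A:253.16, B:36.64, C:305.86 → nearest is B
(24.7, 8.2) — d² to each: A:1043.21, B:209.97, C:1197.65 → nearest is B
Tally — B:6. B captures the most (6).

B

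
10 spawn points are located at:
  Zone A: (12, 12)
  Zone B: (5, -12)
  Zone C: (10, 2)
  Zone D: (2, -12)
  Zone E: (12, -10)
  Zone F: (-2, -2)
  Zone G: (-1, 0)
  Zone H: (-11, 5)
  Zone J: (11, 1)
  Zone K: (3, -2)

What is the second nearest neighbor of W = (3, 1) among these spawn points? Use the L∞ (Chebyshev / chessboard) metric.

Zone G

d(W, Zone A) = max(9, 11) = 11
d(W, Zone B) = max(2, 13) = 13
d(W, Zone C) = max(7, 1) = 7
d(W, Zone D) = max(1, 13) = 13
d(W, Zone E) = max(9, 11) = 11
d(W, Zone F) = max(5, 3) = 5
d(W, Zone G) = max(4, 1) = 4
d(W, Zone H) = max(14, 4) = 14
d(W, Zone J) = max(8, 0) = 8
d(W, Zone K) = max(0, 3) = 3
Sorted ascending: Zone K, Zone G, Zone F, … — the second-nearest is Zone G.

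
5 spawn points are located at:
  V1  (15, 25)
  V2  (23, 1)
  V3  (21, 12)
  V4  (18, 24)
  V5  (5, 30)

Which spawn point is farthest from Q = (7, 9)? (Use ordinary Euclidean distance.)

V5

Squared Euclidean distances:
|QV1|² = (7−15)² + (9−25)² = 64 + 256 = 320
|QV2|² = (7−23)² + (9−1)² = 256 + 64 = 320
|QV3|² = (7−21)² + (9−12)² = 196 + 9 = 205
|QV4|² = (7−18)² + (9−24)² = 121 + 225 = 346
|QV5|² = (7−5)² + (9−30)² = 4 + 441 = 445
The largest is to V5.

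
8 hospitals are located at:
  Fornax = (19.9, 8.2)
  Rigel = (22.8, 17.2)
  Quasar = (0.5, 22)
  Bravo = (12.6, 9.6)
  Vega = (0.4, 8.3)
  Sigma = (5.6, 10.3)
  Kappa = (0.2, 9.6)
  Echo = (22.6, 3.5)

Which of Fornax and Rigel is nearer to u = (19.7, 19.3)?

Rigel

Compare squared distances:
d²(u, Fornax) = (19.7−19.9)² + (19.3−8.2)² = 0.04 + 123.21 = 123.25
d²(u, Rigel) = (19.7−22.8)² + (19.3−17.2)² = 9.61 + 4.41 = 14.02
123.25 > 14.02, so Rigel is closer.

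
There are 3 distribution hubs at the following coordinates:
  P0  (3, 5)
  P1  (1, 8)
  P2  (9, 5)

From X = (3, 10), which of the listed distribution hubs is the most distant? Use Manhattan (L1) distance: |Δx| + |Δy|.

d(X,P0) = |3−3| + |10−5| = 0 + 5 = 5
d(X,P1) = |3−1| + |10−8| = 2 + 2 = 4
d(X,P2) = |3−9| + |10−5| = 6 + 5 = 11
The largest is to P2.

P2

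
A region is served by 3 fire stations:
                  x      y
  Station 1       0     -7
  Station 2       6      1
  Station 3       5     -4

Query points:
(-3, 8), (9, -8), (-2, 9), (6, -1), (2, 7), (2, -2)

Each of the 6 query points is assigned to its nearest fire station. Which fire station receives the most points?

Station 2

(-3, 8) — d² to each: Station 1:234, Station 2:130, Station 3:208 → nearest is Station 2
(9, -8) — d² to each: Station 1:82, Station 2:90, Station 3:32 → nearest is Station 3
(-2, 9) — d² to each: Station 1:260, Station 2:128, Station 3:218 → nearest is Station 2
(6, -1) — d² to each: Station 1:72, Station 2:4, Station 3:10 → nearest is Station 2
(2, 7) — d² to each: Station 1:200, Station 2:52, Station 3:130 → nearest is Station 2
(2, -2) — d² to each: Station 1:29, Station 2:25, Station 3:13 → nearest is Station 3
Tally — Station 2:4, Station 3:2. Station 2 captures the most (4).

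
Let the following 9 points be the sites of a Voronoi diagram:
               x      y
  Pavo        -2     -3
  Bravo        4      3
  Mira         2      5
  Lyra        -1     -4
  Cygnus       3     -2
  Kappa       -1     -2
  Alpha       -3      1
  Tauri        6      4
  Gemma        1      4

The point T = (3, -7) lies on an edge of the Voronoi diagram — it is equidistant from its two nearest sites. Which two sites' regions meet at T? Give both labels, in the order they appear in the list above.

Lyra and Cygnus

Squared distances from T to each site:
d²(T, Pavo) = (3−(-2))² + (-7−(-3))² = 25 + 16 = 41
d²(T, Bravo) = (3−4)² + (-7−3)² = 1 + 100 = 101
d²(T, Mira) = (3−2)² + (-7−5)² = 1 + 144 = 145
d²(T, Lyra) = (3−(-1))² + (-7−(-4))² = 16 + 9 = 25
d²(T, Cygnus) = (3−3)² + (-7−(-2))² = 0 + 25 = 25
d²(T, Kappa) = (3−(-1))² + (-7−(-2))² = 16 + 25 = 41
d²(T, Alpha) = (3−(-3))² + (-7−1)² = 36 + 64 = 100
d²(T, Tauri) = (3−6)² + (-7−4)² = 9 + 121 = 130
d²(T, Gemma) = (3−1)² + (-7−4)² = 4 + 121 = 125
T is equidistant from Lyra and Cygnus (both at squared distance 25), and every other site is strictly farther — so T lies on the Lyra–Cygnus Voronoi edge.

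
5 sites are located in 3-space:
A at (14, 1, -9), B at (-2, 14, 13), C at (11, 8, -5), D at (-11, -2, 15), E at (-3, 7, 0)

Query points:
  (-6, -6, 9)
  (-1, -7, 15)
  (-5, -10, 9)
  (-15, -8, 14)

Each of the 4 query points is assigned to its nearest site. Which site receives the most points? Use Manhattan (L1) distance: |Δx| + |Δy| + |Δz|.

D

(-6, -6, 9) — d to each: A:45, B:28, C:45, D:15, E:25 → nearest is D
(-1, -7, 15) — d to each: A:47, B:24, C:47, D:15, E:31 → nearest is D
(-5, -10, 9) — d to each: A:48, B:31, C:48, D:20, E:28 → nearest is D
(-15, -8, 14) — d to each: A:61, B:36, C:61, D:11, E:41 → nearest is D
Tally — D:4. D captures the most (4).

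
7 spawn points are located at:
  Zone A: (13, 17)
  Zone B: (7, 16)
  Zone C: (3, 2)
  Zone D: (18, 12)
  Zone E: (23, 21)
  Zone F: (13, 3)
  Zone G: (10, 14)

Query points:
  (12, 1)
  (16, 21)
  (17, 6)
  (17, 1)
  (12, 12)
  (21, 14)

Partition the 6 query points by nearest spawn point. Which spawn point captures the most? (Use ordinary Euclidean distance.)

Zone F

(12, 1) — d² to each: Zone A:257, Zone B:250, Zone C:82, Zone D:157, Zone E:521, Zone F:5, Zone G:173 → nearest is Zone F
(16, 21) — d² to each: Zone A:25, Zone B:106, Zone C:530, Zone D:85, Zone E:49, Zone F:333, Zone G:85 → nearest is Zone A
(17, 6) — d² to each: Zone A:137, Zone B:200, Zone C:212, Zone D:37, Zone E:261, Zone F:25, Zone G:113 → nearest is Zone F
(17, 1) — d² to each: Zone A:272, Zone B:325, Zone C:197, Zone D:122, Zone E:436, Zone F:20, Zone G:218 → nearest is Zone F
(12, 12) — d² to each: Zone A:26, Zone B:41, Zone C:181, Zone D:36, Zone E:202, Zone F:82, Zone G:8 → nearest is Zone G
(21, 14) — d² to each: Zone A:73, Zone B:200, Zone C:468, Zone D:13, Zone E:53, Zone F:185, Zone G:121 → nearest is Zone D
Tally — Zone A:1, Zone D:1, Zone F:3, Zone G:1. Zone F captures the most (3).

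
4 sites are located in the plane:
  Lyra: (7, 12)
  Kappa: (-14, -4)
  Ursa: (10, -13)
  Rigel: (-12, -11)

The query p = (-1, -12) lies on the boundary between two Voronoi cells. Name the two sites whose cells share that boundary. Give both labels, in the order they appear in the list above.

Ursa and Rigel

Squared distances from p to each site:
d²(p, Lyra) = (-1−7)² + (-12−12)² = 64 + 576 = 640
d²(p, Kappa) = (-1−(-14))² + (-12−(-4))² = 169 + 64 = 233
d²(p, Ursa) = (-1−10)² + (-12−(-13))² = 121 + 1 = 122
d²(p, Rigel) = (-1−(-12))² + (-12−(-11))² = 121 + 1 = 122
p is equidistant from Ursa and Rigel (both at squared distance 122), and every other site is strictly farther — so p lies on the Ursa–Rigel Voronoi edge.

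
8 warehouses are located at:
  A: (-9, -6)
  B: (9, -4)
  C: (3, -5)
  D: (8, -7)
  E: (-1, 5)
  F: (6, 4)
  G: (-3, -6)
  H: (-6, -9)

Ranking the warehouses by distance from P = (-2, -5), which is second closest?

C

Squared Euclidean distances:
|PA|² = (-2−(-9))² + (-5−(-6))² = 49 + 1 = 50
|PB|² = (-2−9)² + (-5−(-4))² = 121 + 1 = 122
|PC|² = (-2−3)² + (-5−(-5))² = 25 + 0 = 25
|PD|² = (-2−8)² + (-5−(-7))² = 100 + 4 = 104
|PE|² = (-2−(-1))² + (-5−5)² = 1 + 100 = 101
|PF|² = (-2−6)² + (-5−4)² = 64 + 81 = 145
|PG|² = (-2−(-3))² + (-5−(-6))² = 1 + 1 = 2
|PH|² = (-2−(-6))² + (-5−(-9))² = 16 + 16 = 32
Sorted ascending: G, C, H, … — the second-nearest is C.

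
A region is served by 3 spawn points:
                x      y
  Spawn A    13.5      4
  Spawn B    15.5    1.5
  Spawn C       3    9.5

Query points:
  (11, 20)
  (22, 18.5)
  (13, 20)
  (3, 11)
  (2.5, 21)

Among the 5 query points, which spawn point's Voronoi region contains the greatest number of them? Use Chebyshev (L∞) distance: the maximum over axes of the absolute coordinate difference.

Spawn C

(11, 20) — d to each: Spawn A:16, Spawn B:18.5, Spawn C:10.5 → nearest is Spawn C
(22, 18.5) — d to each: Spawn A:14.5, Spawn B:17, Spawn C:19 → nearest is Spawn A
(13, 20) — d to each: Spawn A:16, Spawn B:18.5, Spawn C:10.5 → nearest is Spawn C
(3, 11) — d to each: Spawn A:10.5, Spawn B:12.5, Spawn C:1.5 → nearest is Spawn C
(2.5, 21) — d to each: Spawn A:17, Spawn B:19.5, Spawn C:11.5 → nearest is Spawn C
Tally — Spawn A:1, Spawn C:4. Spawn C captures the most (4).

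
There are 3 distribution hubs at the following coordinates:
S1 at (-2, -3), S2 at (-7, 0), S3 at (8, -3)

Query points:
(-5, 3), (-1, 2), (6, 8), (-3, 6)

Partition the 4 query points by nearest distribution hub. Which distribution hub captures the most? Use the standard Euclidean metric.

(-5, 3) — d² to each: S1:45, S2:13, S3:205 → nearest is S2
(-1, 2) — d² to each: S1:26, S2:40, S3:106 → nearest is S1
(6, 8) — d² to each: S1:185, S2:233, S3:125 → nearest is S3
(-3, 6) — d² to each: S1:82, S2:52, S3:202 → nearest is S2
Tally — S1:1, S2:2, S3:1. S2 captures the most (2).

S2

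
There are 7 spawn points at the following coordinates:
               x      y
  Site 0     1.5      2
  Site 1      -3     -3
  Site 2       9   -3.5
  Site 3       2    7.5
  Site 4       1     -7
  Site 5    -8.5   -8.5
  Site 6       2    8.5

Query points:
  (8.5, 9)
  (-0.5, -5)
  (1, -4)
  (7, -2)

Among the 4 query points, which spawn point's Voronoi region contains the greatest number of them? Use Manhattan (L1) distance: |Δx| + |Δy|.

(8.5, 9) — d to each: Site 0:14, Site 1:23.5, Site 2:13, Site 3:8, Site 4:23.5, Site 5:34.5, Site 6:7 → nearest is Site 6
(-0.5, -5) — d to each: Site 0:9, Site 1:4.5, Site 2:11, Site 3:15, Site 4:3.5, Site 5:11.5, Site 6:16 → nearest is Site 4
(1, -4) — d to each: Site 0:6.5, Site 1:5, Site 2:8.5, Site 3:12.5, Site 4:3, Site 5:14, Site 6:13.5 → nearest is Site 4
(7, -2) — d to each: Site 0:9.5, Site 1:11, Site 2:3.5, Site 3:14.5, Site 4:11, Site 5:22, Site 6:15.5 → nearest is Site 2
Tally — Site 2:1, Site 4:2, Site 6:1. Site 4 captures the most (2).

Site 4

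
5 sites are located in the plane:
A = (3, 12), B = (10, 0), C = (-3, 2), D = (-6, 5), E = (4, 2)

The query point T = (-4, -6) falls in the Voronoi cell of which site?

C

Squared Euclidean distances:
|TA|² = 49 + 324 = 373
|TB|² = 196 + 36 = 232
|TC|² = 1 + 64 = 65
|TD|² = 4 + 121 = 125
|TE|² = 64 + 64 = 128
Minimum is at C.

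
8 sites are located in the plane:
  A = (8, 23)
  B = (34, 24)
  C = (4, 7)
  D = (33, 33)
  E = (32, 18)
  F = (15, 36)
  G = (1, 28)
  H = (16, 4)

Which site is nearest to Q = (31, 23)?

Compare squared distances (the ordering matches that of the actual distances):
|QA|² = (31−8)² + (23−23)² = 529 + 0 = 529
|QB|² = (31−34)² + (23−24)² = 9 + 1 = 10
|QC|² = (31−4)² + (23−7)² = 729 + 256 = 985
|QD|² = (31−33)² + (23−33)² = 4 + 100 = 104
|QE|² = (31−32)² + (23−18)² = 1 + 25 = 26
|QF|² = (31−15)² + (23−36)² = 256 + 169 = 425
|QG|² = (31−1)² + (23−28)² = 900 + 25 = 925
|QH|² = (31−16)² + (23−4)² = 225 + 361 = 586
Minimum is at B.

B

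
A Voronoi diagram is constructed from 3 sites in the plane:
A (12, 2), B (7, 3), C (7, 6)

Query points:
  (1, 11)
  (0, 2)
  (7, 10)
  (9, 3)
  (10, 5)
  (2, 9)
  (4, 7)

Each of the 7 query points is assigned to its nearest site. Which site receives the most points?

(1, 11) — d² to each: A:202, B:100, C:61 → nearest is C
(0, 2) — d² to each: A:144, B:50, C:65 → nearest is B
(7, 10) — d² to each: A:89, B:49, C:16 → nearest is C
(9, 3) — d² to each: A:10, B:4, C:13 → nearest is B
(10, 5) — d² to each: A:13, B:13, C:10 → nearest is C
(2, 9) — d² to each: A:149, B:61, C:34 → nearest is C
(4, 7) — d² to each: A:89, B:25, C:10 → nearest is C
Tally — B:2, C:5. C captures the most (5).

C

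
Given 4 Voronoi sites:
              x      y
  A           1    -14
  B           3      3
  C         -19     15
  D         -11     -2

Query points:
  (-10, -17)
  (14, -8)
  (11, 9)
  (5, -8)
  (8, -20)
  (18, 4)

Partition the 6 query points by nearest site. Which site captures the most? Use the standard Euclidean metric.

A

(-10, -17) — d² to each: A:130, B:569, C:1105, D:226 → nearest is A
(14, -8) — d² to each: A:205, B:242, C:1618, D:661 → nearest is A
(11, 9) — d² to each: A:629, B:100, C:936, D:605 → nearest is B
(5, -8) — d² to each: A:52, B:125, C:1105, D:292 → nearest is A
(8, -20) — d² to each: A:85, B:554, C:1954, D:685 → nearest is A
(18, 4) — d² to each: A:613, B:226, C:1490, D:877 → nearest is B
Tally — A:4, B:2. A captures the most (4).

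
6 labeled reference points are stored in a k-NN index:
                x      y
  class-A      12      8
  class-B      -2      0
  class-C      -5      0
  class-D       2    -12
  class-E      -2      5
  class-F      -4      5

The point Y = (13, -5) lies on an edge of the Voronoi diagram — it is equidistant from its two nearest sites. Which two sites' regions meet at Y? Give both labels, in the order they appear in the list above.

class-A and class-D

Squared distances from Y to each site:
d²(Y, class-A) = (13−12)² + (-5−8)² = 1 + 169 = 170
d²(Y, class-B) = (13−(-2))² + (-5−0)² = 225 + 25 = 250
d²(Y, class-C) = (13−(-5))² + (-5−0)² = 324 + 25 = 349
d²(Y, class-D) = (13−2)² + (-5−(-12))² = 121 + 49 = 170
d²(Y, class-E) = (13−(-2))² + (-5−5)² = 225 + 100 = 325
d²(Y, class-F) = (13−(-4))² + (-5−5)² = 289 + 100 = 389
Y is equidistant from class-A and class-D (both at squared distance 170), and every other site is strictly farther — so Y lies on the class-A–class-D Voronoi edge.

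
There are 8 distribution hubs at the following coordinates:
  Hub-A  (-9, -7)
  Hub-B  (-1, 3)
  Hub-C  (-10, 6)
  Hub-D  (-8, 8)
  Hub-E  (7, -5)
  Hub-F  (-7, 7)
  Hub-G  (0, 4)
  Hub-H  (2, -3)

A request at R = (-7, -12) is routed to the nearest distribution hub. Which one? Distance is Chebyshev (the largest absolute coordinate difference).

Hub-A

d(R, Hub-A) = max(2, 5) = 5
d(R, Hub-B) = max(6, 15) = 15
d(R, Hub-C) = max(3, 18) = 18
d(R, Hub-D) = max(1, 20) = 20
d(R, Hub-E) = max(14, 7) = 14
d(R, Hub-F) = max(0, 19) = 19
d(R, Hub-G) = max(7, 16) = 16
d(R, Hub-H) = max(9, 9) = 9
Hub-A is nearest.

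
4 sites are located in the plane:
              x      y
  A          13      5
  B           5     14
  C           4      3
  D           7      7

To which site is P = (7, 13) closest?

B

Squared Euclidean distances:
|PA|² = (7−13)² + (13−5)² = 36 + 64 = 100
|PB|² = (7−5)² + (13−14)² = 4 + 1 = 5
|PC|² = (7−4)² + (13−3)² = 9 + 100 = 109
|PD|² = (7−7)² + (13−7)² = 0 + 36 = 36
The smallest is to B, so P lies in the Voronoi region of B.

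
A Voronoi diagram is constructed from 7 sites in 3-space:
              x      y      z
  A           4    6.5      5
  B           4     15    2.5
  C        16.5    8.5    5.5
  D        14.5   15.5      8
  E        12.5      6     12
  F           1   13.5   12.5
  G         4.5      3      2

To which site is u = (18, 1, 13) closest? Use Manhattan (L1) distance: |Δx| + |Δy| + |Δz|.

E

d(u,A) = |18−4| + |1−6.5| + |13−5| = 14 + 5.5 + 8 = 27.5
d(u,B) = |18−4| + |1−15| + |13−2.5| = 14 + 14 + 10.5 = 38.5
d(u,C) = |18−16.5| + |1−8.5| + |13−5.5| = 1.5 + 7.5 + 7.5 = 16.5
d(u,D) = |18−14.5| + |1−15.5| + |13−8| = 3.5 + 14.5 + 5 = 23
d(u,E) = |18−12.5| + |1−6| + |13−12| = 5.5 + 5 + 1 = 11.5
d(u,F) = |18−1| + |1−13.5| + |13−12.5| = 17 + 12.5 + 0.5 = 30
d(u,G) = |18−4.5| + |1−3| + |13−2| = 13.5 + 2 + 11 = 26.5
The smallest is to E, so u lies in the Voronoi region of E.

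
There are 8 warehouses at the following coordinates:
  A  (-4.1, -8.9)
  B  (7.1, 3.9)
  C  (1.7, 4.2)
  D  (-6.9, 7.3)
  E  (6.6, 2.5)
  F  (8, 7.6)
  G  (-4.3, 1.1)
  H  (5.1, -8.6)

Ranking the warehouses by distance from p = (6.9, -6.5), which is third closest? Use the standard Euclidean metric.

B

Squared Euclidean distances:
|pA|² = 121 + 5.76 = 126.76
|pB|² = 0.04 + 108.16 = 108.2
|pC|² = 27.04 + 114.49 = 141.53
|pD|² = 190.44 + 190.44 = 380.88
|pE|² = 0.09 + 81 = 81.09
|pF|² = 1.21 + 198.81 = 200.02
|pG|² = 125.44 + 57.76 = 183.2
|pH|² = 3.24 + 4.41 = 7.65
Sorted ascending: H, E, B, A, … — the third-nearest is B.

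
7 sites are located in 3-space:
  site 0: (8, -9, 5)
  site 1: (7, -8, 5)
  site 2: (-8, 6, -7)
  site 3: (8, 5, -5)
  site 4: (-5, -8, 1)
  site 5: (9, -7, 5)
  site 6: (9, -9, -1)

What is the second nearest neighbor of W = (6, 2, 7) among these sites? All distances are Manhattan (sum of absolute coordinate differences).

d(W, site 0) = |6−8| + |2−(-9)| + |7−5| = 2 + 11 + 2 = 15
d(W, site 1) = |6−7| + |2−(-8)| + |7−5| = 1 + 10 + 2 = 13
d(W, site 2) = |6−(-8)| + |2−6| + |7−(-7)| = 14 + 4 + 14 = 32
d(W, site 3) = |6−8| + |2−5| + |7−(-5)| = 2 + 3 + 12 = 17
d(W, site 4) = |6−(-5)| + |2−(-8)| + |7−1| = 11 + 10 + 6 = 27
d(W, site 5) = |6−9| + |2−(-7)| + |7−5| = 3 + 9 + 2 = 14
d(W, site 6) = |6−9| + |2−(-9)| + |7−(-1)| = 3 + 11 + 8 = 22
Sorted ascending: site 1, site 5, site 0, … — the second-nearest is site 5.

site 5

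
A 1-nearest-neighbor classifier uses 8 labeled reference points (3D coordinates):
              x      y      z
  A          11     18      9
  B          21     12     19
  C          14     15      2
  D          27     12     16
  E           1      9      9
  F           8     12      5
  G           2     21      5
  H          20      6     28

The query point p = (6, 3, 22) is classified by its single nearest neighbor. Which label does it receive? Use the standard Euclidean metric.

E

Since √ is increasing, it suffices to compare squared distances:
|pA|² = 25 + 225 + 169 = 419
|pB|² = 225 + 81 + 9 = 315
|pC|² = 64 + 144 + 400 = 608
|pD|² = 441 + 81 + 36 = 558
|pE|² = 25 + 36 + 169 = 230
|pF|² = 4 + 81 + 289 = 374
|pG|² = 16 + 324 + 289 = 629
|pH|² = 196 + 9 + 36 = 241
E is nearest.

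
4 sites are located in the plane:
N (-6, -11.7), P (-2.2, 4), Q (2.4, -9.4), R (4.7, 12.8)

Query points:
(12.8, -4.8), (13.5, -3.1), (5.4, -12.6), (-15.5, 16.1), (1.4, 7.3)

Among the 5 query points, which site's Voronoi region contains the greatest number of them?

(12.8, -4.8) — d² to each: N:401.05, P:302.44, Q:129.32, R:375.37 → nearest is Q
(13.5, -3.1) — d² to each: N:454.21, P:296.9, Q:162.9, R:330.25 → nearest is Q
(5.4, -12.6) — d² to each: N:130.77, P:333.32, Q:19.24, R:645.65 → nearest is Q
(-15.5, 16.1) — d² to each: N:863.09, P:323.3, Q:970.66, R:418.93 → nearest is P
(1.4, 7.3) — d² to each: N:415.76, P:23.85, Q:279.89, R:41.14 → nearest is P
Tally — P:2, Q:3. Q captures the most (3).

Q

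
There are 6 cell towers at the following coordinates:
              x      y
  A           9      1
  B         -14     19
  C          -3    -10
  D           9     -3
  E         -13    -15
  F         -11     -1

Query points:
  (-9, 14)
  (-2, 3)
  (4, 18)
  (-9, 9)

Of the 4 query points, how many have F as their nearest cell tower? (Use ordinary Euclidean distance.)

(-9, 14) — d² to each: A:493, B:50, C:612, D:613, E:857, F:229 → nearest is B
(-2, 3) — d² to each: A:125, B:400, C:170, D:157, E:445, F:97 → nearest is F
(4, 18) — d² to each: A:314, B:325, C:833, D:466, E:1378, F:586 → nearest is A
(-9, 9) — d² to each: A:388, B:125, C:397, D:468, E:592, F:104 → nearest is F
2 of the 4 points have F as nearest.

2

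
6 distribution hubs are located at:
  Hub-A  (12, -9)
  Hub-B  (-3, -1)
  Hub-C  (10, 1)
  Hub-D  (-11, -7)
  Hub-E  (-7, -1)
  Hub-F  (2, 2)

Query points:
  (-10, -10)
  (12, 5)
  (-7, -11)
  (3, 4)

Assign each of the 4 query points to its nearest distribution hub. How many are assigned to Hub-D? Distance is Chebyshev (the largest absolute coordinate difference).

2

(-10, -10) — d to each: Hub-A:22, Hub-B:9, Hub-C:20, Hub-D:3, Hub-E:9, Hub-F:12 → nearest is Hub-D
(12, 5) — d to each: Hub-A:14, Hub-B:15, Hub-C:4, Hub-D:23, Hub-E:19, Hub-F:10 → nearest is Hub-C
(-7, -11) — d to each: Hub-A:19, Hub-B:10, Hub-C:17, Hub-D:4, Hub-E:10, Hub-F:13 → nearest is Hub-D
(3, 4) — d to each: Hub-A:13, Hub-B:6, Hub-C:7, Hub-D:14, Hub-E:10, Hub-F:2 → nearest is Hub-F
2 of the 4 points have Hub-D as nearest.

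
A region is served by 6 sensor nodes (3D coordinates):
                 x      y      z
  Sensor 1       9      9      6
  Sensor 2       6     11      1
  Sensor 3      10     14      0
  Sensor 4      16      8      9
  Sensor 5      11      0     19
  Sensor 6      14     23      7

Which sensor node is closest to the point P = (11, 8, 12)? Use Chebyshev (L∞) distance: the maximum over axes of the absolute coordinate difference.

d(P, Sensor 1) = max(2, 1, 6) = 6
d(P, Sensor 2) = max(5, 3, 11) = 11
d(P, Sensor 3) = max(1, 6, 12) = 12
d(P, Sensor 4) = max(5, 0, 3) = 5
d(P, Sensor 5) = max(0, 8, 7) = 8
d(P, Sensor 6) = max(3, 15, 5) = 15
The smallest is to Sensor 4, so P lies in the Voronoi region of Sensor 4.

Sensor 4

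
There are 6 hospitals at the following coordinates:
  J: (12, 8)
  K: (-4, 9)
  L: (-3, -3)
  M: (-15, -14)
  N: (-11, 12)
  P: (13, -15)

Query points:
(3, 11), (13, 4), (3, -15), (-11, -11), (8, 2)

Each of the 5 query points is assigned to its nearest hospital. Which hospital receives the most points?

(3, 11) — d² to each: J:90, K:53, L:232, M:949, N:197, P:776 → nearest is K
(13, 4) — d² to each: J:17, K:314, L:305, M:1108, N:640, P:361 → nearest is J
(3, -15) — d² to each: J:610, K:625, L:180, M:325, N:925, P:100 → nearest is P
(-11, -11) — d² to each: J:890, K:449, L:128, M:25, N:529, P:592 → nearest is M
(8, 2) — d² to each: J:52, K:193, L:146, M:785, N:461, P:314 → nearest is J
Tally — J:2, K:1, M:1, P:1. J captures the most (2).

J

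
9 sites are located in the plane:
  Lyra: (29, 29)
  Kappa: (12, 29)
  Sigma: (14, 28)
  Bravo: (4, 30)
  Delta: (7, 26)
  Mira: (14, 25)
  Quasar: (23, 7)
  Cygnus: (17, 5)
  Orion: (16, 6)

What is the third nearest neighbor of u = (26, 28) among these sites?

Mira

Squared Euclidean distances:
d²(u, Lyra) = 9 + 1 = 10
d²(u, Kappa) = 196 + 1 = 197
d²(u, Sigma) = 144 + 0 = 144
d²(u, Bravo) = 484 + 4 = 488
d²(u, Delta) = 361 + 4 = 365
d²(u, Mira) = 144 + 9 = 153
d²(u, Quasar) = 9 + 441 = 450
d²(u, Cygnus) = 81 + 529 = 610
d²(u, Orion) = 100 + 484 = 584
Sorted ascending: Lyra, Sigma, Mira, Kappa, … — the third-nearest is Mira.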